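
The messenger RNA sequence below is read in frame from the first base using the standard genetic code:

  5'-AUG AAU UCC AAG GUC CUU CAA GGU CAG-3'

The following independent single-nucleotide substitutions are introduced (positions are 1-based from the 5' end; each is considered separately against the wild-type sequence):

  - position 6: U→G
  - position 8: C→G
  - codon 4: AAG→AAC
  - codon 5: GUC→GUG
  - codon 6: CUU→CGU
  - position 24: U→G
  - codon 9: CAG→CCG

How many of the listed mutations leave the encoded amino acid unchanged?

2

Codon 2: AAU (Asn) → AAG (Lys) — missense.
Codon 3: UCC (Ser) → UGC (Cys) — missense.
Codon 4: AAG (Lys) → AAC (Asn) — missense.
Codon 5: GUC (Val) → GUG (Val) — synonymous.
Codon 6: CUU (Leu) → CGU (Arg) — missense.
Codon 8: GGU (Gly) → GGG (Gly) — synonymous.
Codon 9: CAG (Gln) → CCG (Pro) — missense.
Synonymous: 2 of 7.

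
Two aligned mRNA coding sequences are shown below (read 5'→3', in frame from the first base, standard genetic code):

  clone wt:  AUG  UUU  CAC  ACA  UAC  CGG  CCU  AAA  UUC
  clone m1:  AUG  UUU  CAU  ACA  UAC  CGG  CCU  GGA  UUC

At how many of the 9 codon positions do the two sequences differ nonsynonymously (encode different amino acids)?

1

Codon 1: AUG Met / AUG Met — identical.
Codon 2: UUU Phe / UUU Phe — identical.
Codon 3: CAC His / CAU His — synonymous.
Codon 4: ACA Thr / ACA Thr — identical.
Codon 5: UAC Tyr / UAC Tyr — identical.
Codon 6: CGG Arg / CGG Arg — identical.
Codon 7: CCU Pro / CCU Pro — identical.
Codon 8: AAA Lys / GGA Gly — nonsynonymous.
Codon 9: UUC Phe / UUC Phe — identical.
Nonsynonymous differences: 1.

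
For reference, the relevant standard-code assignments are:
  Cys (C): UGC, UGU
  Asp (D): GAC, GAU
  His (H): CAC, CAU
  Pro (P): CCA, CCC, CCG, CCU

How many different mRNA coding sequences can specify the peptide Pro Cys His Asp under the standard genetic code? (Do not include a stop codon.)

32

Pro: 4 codons.
Cys: 2 codons.
His: 2 codons.
Asp: 2 codons.
4 × 2 × 2 × 2 = 32.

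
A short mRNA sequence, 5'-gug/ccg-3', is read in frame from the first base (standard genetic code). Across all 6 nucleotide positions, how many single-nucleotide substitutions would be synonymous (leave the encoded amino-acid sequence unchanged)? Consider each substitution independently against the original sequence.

6

Codon 1 (GUG, Val): 3 synonymous substitutions.
Codon 2 (CCG, Pro): 3 synonymous substitutions.
Total: 3 + 3 = 6.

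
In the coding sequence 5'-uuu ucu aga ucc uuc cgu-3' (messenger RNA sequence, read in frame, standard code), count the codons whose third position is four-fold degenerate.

Codon 1 UUU (Phe): third position 2-fold.
Codon 2 UCU (Ser): third position 4-fold.
Codon 3 AGA (Arg): third position 2-fold.
Codon 4 UCC (Ser): third position 4-fold.
Codon 5 UUC (Phe): third position 2-fold.
Codon 6 CGU (Arg): third position 4-fold.
Four-fold degenerate third positions: 3.

3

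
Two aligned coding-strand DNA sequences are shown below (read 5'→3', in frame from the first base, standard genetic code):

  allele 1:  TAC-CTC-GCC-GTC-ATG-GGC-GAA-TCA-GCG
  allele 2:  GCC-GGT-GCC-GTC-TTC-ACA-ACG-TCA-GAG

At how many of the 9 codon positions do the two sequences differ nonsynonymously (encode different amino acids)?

6

Codon 1: TAC Tyr / GCC Ala — nonsynonymous.
Codon 2: CTC Leu / GGT Gly — nonsynonymous.
Codon 3: GCC Ala / GCC Ala — identical.
Codon 4: GTC Val / GTC Val — identical.
Codon 5: ATG Met / TTC Phe — nonsynonymous.
Codon 6: GGC Gly / ACA Thr — nonsynonymous.
Codon 7: GAA Glu / ACG Thr — nonsynonymous.
Codon 8: TCA Ser / TCA Ser — identical.
Codon 9: GCG Ala / GAG Glu — nonsynonymous.
Nonsynonymous differences: 6.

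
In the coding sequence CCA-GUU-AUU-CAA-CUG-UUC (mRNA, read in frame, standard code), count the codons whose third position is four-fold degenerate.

Codon 1 CCA (Pro): third position 4-fold.
Codon 2 GUU (Val): third position 4-fold.
Codon 3 AUU (Ile): third position 3-fold.
Codon 4 CAA (Gln): third position 2-fold.
Codon 5 CUG (Leu): third position 4-fold.
Codon 6 UUC (Phe): third position 2-fold.
Four-fold degenerate third positions: 3.

3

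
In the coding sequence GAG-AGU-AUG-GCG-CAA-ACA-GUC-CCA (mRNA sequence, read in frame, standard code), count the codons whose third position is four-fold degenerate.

4

Codon 1 GAG (Glu): third position 2-fold.
Codon 2 AGU (Ser): third position 2-fold.
Codon 3 AUG (Met): third position 1-fold.
Codon 4 GCG (Ala): third position 4-fold.
Codon 5 CAA (Gln): third position 2-fold.
Codon 6 ACA (Thr): third position 4-fold.
Codon 7 GUC (Val): third position 4-fold.
Codon 8 CCA (Pro): third position 4-fold.
Four-fold degenerate third positions: 4.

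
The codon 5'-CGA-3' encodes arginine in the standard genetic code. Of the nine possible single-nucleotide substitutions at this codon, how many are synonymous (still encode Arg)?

Position 1: AGA → 1 synonymous.
Position 2: none → 0 synonymous.
Position 3: CGT, CGC, CGG → 3 synonymous.
Total: 1 + 0 + 3 = 4.

4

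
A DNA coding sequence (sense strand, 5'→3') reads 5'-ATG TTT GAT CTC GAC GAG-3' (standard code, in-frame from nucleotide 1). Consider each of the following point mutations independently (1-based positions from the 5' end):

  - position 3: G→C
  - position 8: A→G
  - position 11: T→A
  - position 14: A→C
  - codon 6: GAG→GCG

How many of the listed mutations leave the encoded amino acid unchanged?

0

Codon 1: ATG (Met) → ATC (Ile) — missense.
Codon 3: GAT (Asp) → GGT (Gly) — missense.
Codon 4: CTC (Leu) → CAC (His) — missense.
Codon 5: GAC (Asp) → GCC (Ala) — missense.
Codon 6: GAG (Glu) → GCG (Ala) — missense.
Synonymous: 0 of 5.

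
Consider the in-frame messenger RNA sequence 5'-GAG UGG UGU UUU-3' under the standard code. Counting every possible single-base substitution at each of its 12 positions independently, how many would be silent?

3

Codon 1 (GAG, Glu): 1 synonymous substitution.
Codon 2 (UGG, Trp): 0 synonymous substitutions.
Codon 3 (UGU, Cys): 1 synonymous substitution.
Codon 4 (UUU, Phe): 1 synonymous substitution.
Total: 1 + 0 + 1 + 1 = 3.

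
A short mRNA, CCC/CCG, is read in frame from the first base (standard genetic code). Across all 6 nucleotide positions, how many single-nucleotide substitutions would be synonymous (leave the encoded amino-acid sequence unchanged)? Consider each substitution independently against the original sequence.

6

Codon 1 (CCC, Pro): 3 synonymous substitutions.
Codon 2 (CCG, Pro): 3 synonymous substitutions.
Total: 3 + 3 = 6.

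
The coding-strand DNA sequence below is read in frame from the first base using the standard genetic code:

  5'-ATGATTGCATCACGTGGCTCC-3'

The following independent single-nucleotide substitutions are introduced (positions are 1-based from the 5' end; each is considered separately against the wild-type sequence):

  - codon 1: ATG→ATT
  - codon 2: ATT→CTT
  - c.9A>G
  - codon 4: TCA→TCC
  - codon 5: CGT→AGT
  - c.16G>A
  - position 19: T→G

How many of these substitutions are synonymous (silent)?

2

Codon 1: ATG (Met) → ATT (Ile) — missense.
Codon 2: ATT (Ile) → CTT (Leu) — missense.
Codon 3: GCA (Ala) → GCG (Ala) — synonymous.
Codon 4: TCA (Ser) → TCC (Ser) — synonymous.
Codon 5: CGT (Arg) → AGT (Ser) — missense.
Codon 6: GGC (Gly) → AGC (Ser) — missense.
Codon 7: TCC (Ser) → GCC (Ala) — missense.
Synonymous: 2 of 7.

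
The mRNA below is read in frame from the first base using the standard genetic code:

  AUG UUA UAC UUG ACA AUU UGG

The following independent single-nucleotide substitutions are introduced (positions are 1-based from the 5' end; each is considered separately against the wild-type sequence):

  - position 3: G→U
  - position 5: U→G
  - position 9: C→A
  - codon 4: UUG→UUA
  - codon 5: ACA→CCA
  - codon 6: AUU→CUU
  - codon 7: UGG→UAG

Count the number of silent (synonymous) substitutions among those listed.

1

Codon 1: AUG (Met) → AUU (Ile) — missense.
Codon 2: UUA (Leu) → UGA (Stop) — nonsense.
Codon 3: UAC (Tyr) → UAA (Stop) — nonsense.
Codon 4: UUG (Leu) → UUA (Leu) — synonymous.
Codon 5: ACA (Thr) → CCA (Pro) — missense.
Codon 6: AUU (Ile) → CUU (Leu) — missense.
Codon 7: UGG (Trp) → UAG (Stop) — nonsense.
Synonymous: 1 of 7.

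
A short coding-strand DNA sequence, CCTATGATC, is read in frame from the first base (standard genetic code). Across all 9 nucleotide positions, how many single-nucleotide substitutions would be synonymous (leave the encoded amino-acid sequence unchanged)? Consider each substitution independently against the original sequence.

5

Codon 1 (CCT, Pro): 3 synonymous substitutions.
Codon 2 (ATG, Met): 0 synonymous substitutions.
Codon 3 (ATC, Ile): 2 synonymous substitutions.
Total: 3 + 0 + 2 = 5.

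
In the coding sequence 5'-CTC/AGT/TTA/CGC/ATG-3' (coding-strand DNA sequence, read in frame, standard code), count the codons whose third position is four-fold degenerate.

2

Codon 1 CTC (Leu): third position 4-fold.
Codon 2 AGT (Ser): third position 2-fold.
Codon 3 TTA (Leu): third position 2-fold.
Codon 4 CGC (Arg): third position 4-fold.
Codon 5 ATG (Met): third position 1-fold.
Four-fold degenerate third positions: 2.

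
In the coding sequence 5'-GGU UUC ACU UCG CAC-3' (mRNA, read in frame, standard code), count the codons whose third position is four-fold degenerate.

3

Codon 1 GGU (Gly): third position 4-fold.
Codon 2 UUC (Phe): third position 2-fold.
Codon 3 ACU (Thr): third position 4-fold.
Codon 4 UCG (Ser): third position 4-fold.
Codon 5 CAC (His): third position 2-fold.
Four-fold degenerate third positions: 3.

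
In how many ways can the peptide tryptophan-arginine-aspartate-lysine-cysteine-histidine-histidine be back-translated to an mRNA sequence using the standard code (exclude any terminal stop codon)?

Trp: 1 codon.
Arg: 6 codons.
Asp: 2 codons.
Lys: 2 codons.
Cys: 2 codons.
His: 2 codons.
His: 2 codons.
1 × 6 × 2 × 2 × 2 × 2 × 2 = 192.

192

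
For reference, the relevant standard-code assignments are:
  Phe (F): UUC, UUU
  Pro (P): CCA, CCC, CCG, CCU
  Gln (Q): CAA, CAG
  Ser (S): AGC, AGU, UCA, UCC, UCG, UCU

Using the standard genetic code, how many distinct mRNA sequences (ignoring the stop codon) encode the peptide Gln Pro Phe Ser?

96

Gln: 2 codons.
Pro: 4 codons.
Phe: 2 codons.
Ser: 6 codons.
2 × 4 × 2 × 6 = 96.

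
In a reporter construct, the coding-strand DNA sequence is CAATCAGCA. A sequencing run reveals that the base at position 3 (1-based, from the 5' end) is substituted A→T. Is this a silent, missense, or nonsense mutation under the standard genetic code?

missense

Position 3 falls in codon 1: CAA → Gln.
After the substitution the codon is CAT → His.
Gln ≠ His, so this is a missense mutation.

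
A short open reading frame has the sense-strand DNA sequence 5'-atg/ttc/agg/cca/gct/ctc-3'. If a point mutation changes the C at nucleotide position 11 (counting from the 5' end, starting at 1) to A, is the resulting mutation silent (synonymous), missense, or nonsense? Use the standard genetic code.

Position 11 falls in codon 4: CCA → Pro.
After the substitution the codon is CAA → Gln.
Pro ≠ Gln, so this is a missense mutation.

missense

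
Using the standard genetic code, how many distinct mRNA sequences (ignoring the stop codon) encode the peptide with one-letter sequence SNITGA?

2304

Ser: 6 codons.
Asn: 2 codons.
Ile: 3 codons.
Thr: 4 codons.
Gly: 4 codons.
Ala: 4 codons.
6 × 2 × 3 × 4 × 4 × 4 = 2304.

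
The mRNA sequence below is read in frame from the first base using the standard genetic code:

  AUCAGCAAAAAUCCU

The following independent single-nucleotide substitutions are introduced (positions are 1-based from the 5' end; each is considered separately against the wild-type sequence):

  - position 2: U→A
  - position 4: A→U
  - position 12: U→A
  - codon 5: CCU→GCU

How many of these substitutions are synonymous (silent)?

Codon 1: AUC (Ile) → AAC (Asn) — missense.
Codon 2: AGC (Ser) → UGC (Cys) — missense.
Codon 4: AAU (Asn) → AAA (Lys) — missense.
Codon 5: CCU (Pro) → GCU (Ala) — missense.
Synonymous: 0 of 4.

0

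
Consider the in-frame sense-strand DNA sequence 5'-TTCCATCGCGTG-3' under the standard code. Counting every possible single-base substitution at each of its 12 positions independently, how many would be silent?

Codon 1 (TTC, Phe): 1 synonymous substitution.
Codon 2 (CAT, His): 1 synonymous substitution.
Codon 3 (CGC, Arg): 3 synonymous substitutions.
Codon 4 (GTG, Val): 3 synonymous substitutions.
Total: 1 + 1 + 3 + 3 = 8.

8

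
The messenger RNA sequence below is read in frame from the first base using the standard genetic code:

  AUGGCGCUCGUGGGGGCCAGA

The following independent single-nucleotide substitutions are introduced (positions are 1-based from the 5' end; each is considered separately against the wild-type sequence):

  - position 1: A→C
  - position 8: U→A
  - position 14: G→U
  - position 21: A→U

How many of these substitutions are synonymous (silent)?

0

Codon 1: AUG (Met) → CUG (Leu) — missense.
Codon 3: CUC (Leu) → CAC (His) — missense.
Codon 5: GGG (Gly) → GUG (Val) — missense.
Codon 7: AGA (Arg) → AGU (Ser) — missense.
Synonymous: 0 of 4.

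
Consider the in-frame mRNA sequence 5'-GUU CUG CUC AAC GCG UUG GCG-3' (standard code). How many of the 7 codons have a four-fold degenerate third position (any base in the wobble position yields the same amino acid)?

Codon 1 GUU (Val): third position 4-fold.
Codon 2 CUG (Leu): third position 4-fold.
Codon 3 CUC (Leu): third position 4-fold.
Codon 4 AAC (Asn): third position 2-fold.
Codon 5 GCG (Ala): third position 4-fold.
Codon 6 UUG (Leu): third position 2-fold.
Codon 7 GCG (Ala): third position 4-fold.
Four-fold degenerate third positions: 5.

5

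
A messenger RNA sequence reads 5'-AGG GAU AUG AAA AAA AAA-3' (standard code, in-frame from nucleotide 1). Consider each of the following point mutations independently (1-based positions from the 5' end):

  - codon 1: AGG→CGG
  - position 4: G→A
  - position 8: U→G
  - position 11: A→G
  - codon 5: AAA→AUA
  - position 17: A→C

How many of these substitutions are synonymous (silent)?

1

Codon 1: AGG (Arg) → CGG (Arg) — synonymous.
Codon 2: GAU (Asp) → AAU (Asn) — missense.
Codon 3: AUG (Met) → AGG (Arg) — missense.
Codon 4: AAA (Lys) → AGA (Arg) — missense.
Codon 5: AAA (Lys) → AUA (Ile) — missense.
Codon 6: AAA (Lys) → ACA (Thr) — missense.
Synonymous: 1 of 6.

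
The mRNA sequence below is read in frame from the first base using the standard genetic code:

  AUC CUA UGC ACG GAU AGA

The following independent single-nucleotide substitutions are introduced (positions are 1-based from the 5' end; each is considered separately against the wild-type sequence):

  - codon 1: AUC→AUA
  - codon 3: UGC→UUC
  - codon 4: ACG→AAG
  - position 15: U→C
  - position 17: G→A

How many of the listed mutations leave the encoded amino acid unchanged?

2

Codon 1: AUC (Ile) → AUA (Ile) — synonymous.
Codon 3: UGC (Cys) → UUC (Phe) — missense.
Codon 4: ACG (Thr) → AAG (Lys) — missense.
Codon 5: GAU (Asp) → GAC (Asp) — synonymous.
Codon 6: AGA (Arg) → AAA (Lys) — missense.
Synonymous: 2 of 5.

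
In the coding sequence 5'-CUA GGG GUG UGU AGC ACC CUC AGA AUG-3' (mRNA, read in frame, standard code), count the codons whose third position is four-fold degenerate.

5

Codon 1 CUA (Leu): third position 4-fold.
Codon 2 GGG (Gly): third position 4-fold.
Codon 3 GUG (Val): third position 4-fold.
Codon 4 UGU (Cys): third position 2-fold.
Codon 5 AGC (Ser): third position 2-fold.
Codon 6 ACC (Thr): third position 4-fold.
Codon 7 CUC (Leu): third position 4-fold.
Codon 8 AGA (Arg): third position 2-fold.
Codon 9 AUG (Met): third position 1-fold.
Four-fold degenerate third positions: 5.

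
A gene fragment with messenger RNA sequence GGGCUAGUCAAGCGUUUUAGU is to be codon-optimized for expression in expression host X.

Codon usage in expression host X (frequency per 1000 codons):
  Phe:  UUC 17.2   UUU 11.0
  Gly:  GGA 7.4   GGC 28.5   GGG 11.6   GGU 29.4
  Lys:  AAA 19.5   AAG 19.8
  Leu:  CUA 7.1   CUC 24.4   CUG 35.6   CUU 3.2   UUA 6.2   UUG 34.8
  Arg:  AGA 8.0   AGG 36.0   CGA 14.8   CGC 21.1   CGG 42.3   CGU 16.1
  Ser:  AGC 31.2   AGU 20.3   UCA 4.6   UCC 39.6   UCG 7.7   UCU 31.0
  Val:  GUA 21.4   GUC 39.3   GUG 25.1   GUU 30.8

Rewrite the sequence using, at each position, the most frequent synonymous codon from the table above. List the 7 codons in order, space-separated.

Codon 1 (Gly): best is GGU at 29.4.
Codon 2 (Leu): best is CUG at 35.6.
Codon 3 (Val): best is GUC at 39.3.
Codon 4 (Lys): best is AAG at 19.8.
Codon 5 (Arg): best is CGG at 42.3.
Codon 6 (Phe): best is UUC at 17.2.
Codon 7 (Ser): best is UCC at 39.6.

GGU CUG GUC AAG CGG UUC UCC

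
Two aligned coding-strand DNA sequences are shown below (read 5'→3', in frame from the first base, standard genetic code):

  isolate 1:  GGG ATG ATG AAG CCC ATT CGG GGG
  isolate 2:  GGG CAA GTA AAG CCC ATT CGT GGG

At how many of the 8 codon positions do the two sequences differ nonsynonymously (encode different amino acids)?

Codon 1: GGG Gly / GGG Gly — identical.
Codon 2: ATG Met / CAA Gln — nonsynonymous.
Codon 3: ATG Met / GTA Val — nonsynonymous.
Codon 4: AAG Lys / AAG Lys — identical.
Codon 5: CCC Pro / CCC Pro — identical.
Codon 6: ATT Ile / ATT Ile — identical.
Codon 7: CGG Arg / CGT Arg — synonymous.
Codon 8: GGG Gly / GGG Gly — identical.
Nonsynonymous differences: 2.

2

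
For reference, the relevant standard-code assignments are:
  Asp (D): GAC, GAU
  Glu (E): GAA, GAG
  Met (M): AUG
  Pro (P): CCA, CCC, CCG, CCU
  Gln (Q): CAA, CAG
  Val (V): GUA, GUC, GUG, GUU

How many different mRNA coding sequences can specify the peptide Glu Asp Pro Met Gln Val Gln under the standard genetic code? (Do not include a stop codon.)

Glu: 2 codons.
Asp: 2 codons.
Pro: 4 codons.
Met: 1 codon.
Gln: 2 codons.
Val: 4 codons.
Gln: 2 codons.
2 × 2 × 4 × 1 × 2 × 4 × 2 = 256.

256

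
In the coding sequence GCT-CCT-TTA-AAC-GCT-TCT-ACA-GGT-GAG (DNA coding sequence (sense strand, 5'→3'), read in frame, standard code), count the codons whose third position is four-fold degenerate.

Codon 1 GCT (Ala): third position 4-fold.
Codon 2 CCT (Pro): third position 4-fold.
Codon 3 TTA (Leu): third position 2-fold.
Codon 4 AAC (Asn): third position 2-fold.
Codon 5 GCT (Ala): third position 4-fold.
Codon 6 TCT (Ser): third position 4-fold.
Codon 7 ACA (Thr): third position 4-fold.
Codon 8 GGT (Gly): third position 4-fold.
Codon 9 GAG (Glu): third position 2-fold.
Four-fold degenerate third positions: 6.

6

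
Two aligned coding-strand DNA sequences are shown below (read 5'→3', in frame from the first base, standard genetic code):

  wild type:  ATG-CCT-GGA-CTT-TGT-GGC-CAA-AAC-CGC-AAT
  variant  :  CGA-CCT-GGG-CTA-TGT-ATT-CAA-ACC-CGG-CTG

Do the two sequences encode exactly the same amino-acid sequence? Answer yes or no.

no

Codon 1: ATG Met / CGA Arg — nonsynonymous.
Codon 2: CCT Pro / CCT Pro — identical.
Codon 3: GGA Gly / GGG Gly — synonymous.
Codon 4: CTT Leu / CTA Leu — synonymous.
Codon 5: TGT Cys / TGT Cys — identical.
Codon 6: GGC Gly / ATT Ile — nonsynonymous.
Codon 7: CAA Gln / CAA Gln — identical.
Codon 8: AAC Asn / ACC Thr — nonsynonymous.
Codon 9: CGC Arg / CGG Arg — synonymous.
Codon 10: AAT Asn / CTG Leu — nonsynonymous.
Nonsynonymous differences: 4 → different protein.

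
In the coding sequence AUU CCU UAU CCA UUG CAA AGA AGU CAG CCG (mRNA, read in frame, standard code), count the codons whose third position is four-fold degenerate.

3

Codon 1 AUU (Ile): third position 3-fold.
Codon 2 CCU (Pro): third position 4-fold.
Codon 3 UAU (Tyr): third position 2-fold.
Codon 4 CCA (Pro): third position 4-fold.
Codon 5 UUG (Leu): third position 2-fold.
Codon 6 CAA (Gln): third position 2-fold.
Codon 7 AGA (Arg): third position 2-fold.
Codon 8 AGU (Ser): third position 2-fold.
Codon 9 CAG (Gln): third position 2-fold.
Codon 10 CCG (Pro): third position 4-fold.
Four-fold degenerate third positions: 3.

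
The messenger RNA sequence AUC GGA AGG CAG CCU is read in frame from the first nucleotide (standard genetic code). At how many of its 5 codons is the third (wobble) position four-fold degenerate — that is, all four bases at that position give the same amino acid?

Codon 1 AUC (Ile): third position 3-fold.
Codon 2 GGA (Gly): third position 4-fold.
Codon 3 AGG (Arg): third position 2-fold.
Codon 4 CAG (Gln): third position 2-fold.
Codon 5 CCU (Pro): third position 4-fold.
Four-fold degenerate third positions: 2.

2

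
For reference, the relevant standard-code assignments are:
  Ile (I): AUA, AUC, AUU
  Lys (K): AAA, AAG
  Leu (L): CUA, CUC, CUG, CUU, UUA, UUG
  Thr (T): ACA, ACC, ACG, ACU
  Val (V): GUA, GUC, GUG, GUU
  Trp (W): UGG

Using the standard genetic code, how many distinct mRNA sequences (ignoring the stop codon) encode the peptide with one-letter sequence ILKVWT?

576

Ile: 3 codons.
Leu: 6 codons.
Lys: 2 codons.
Val: 4 codons.
Trp: 1 codon.
Thr: 4 codons.
3 × 6 × 2 × 4 × 1 × 4 = 576.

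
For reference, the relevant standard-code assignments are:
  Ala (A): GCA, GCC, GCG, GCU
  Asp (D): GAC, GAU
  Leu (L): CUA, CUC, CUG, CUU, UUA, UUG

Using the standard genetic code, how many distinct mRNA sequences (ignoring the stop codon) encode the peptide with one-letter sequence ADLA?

192

Ala: 4 codons.
Asp: 2 codons.
Leu: 6 codons.
Ala: 4 codons.
4 × 2 × 6 × 4 = 192.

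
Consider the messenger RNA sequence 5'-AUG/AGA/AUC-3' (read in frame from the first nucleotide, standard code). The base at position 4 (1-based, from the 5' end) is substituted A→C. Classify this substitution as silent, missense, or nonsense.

Position 4 falls in codon 2: AGA → Arg.
After the substitution the codon is CGA → Arg.
Both encode Arg, so the change is synonymous.

silent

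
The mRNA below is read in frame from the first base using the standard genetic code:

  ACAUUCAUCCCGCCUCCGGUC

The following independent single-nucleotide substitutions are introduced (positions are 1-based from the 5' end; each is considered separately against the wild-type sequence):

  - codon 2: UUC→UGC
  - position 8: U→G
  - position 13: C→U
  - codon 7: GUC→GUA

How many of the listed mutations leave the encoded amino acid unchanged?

1

Codon 2: UUC (Phe) → UGC (Cys) — missense.
Codon 3: AUC (Ile) → AGC (Ser) — missense.
Codon 5: CCU (Pro) → UCU (Ser) — missense.
Codon 7: GUC (Val) → GUA (Val) — synonymous.
Synonymous: 1 of 4.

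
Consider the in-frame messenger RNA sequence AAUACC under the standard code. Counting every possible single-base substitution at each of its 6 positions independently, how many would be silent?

4

Codon 1 (AAU, Asn): 1 synonymous substitution.
Codon 2 (ACC, Thr): 3 synonymous substitutions.
Total: 1 + 3 = 4.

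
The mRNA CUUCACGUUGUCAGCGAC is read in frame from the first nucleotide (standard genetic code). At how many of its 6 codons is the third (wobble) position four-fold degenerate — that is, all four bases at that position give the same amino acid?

3

Codon 1 CUU (Leu): third position 4-fold.
Codon 2 CAC (His): third position 2-fold.
Codon 3 GUU (Val): third position 4-fold.
Codon 4 GUC (Val): third position 4-fold.
Codon 5 AGC (Ser): third position 2-fold.
Codon 6 GAC (Asp): third position 2-fold.
Four-fold degenerate third positions: 3.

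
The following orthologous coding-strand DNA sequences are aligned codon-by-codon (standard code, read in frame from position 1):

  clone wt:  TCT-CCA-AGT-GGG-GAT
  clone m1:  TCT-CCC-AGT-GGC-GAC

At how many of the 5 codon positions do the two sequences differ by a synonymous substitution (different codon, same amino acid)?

3

Codon 1: TCT Ser / TCT Ser — identical.
Codon 2: CCA Pro / CCC Pro — synonymous.
Codon 3: AGT Ser / AGT Ser — identical.
Codon 4: GGG Gly / GGC Gly — synonymous.
Codon 5: GAT Asp / GAC Asp — synonymous.
Synonymous differences: 3.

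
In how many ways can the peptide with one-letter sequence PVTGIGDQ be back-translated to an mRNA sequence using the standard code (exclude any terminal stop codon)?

12288

Pro: 4 codons.
Val: 4 codons.
Thr: 4 codons.
Gly: 4 codons.
Ile: 3 codons.
Gly: 4 codons.
Asp: 2 codons.
Gln: 2 codons.
4 × 4 × 4 × 4 × 3 × 4 × 2 × 2 = 12288.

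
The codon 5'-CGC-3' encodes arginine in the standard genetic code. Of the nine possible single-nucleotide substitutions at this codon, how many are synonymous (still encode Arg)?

Position 1: none → 0 synonymous.
Position 2: none → 0 synonymous.
Position 3: CGU, CGA, CGG → 3 synonymous.
Total: 0 + 0 + 3 = 3.

3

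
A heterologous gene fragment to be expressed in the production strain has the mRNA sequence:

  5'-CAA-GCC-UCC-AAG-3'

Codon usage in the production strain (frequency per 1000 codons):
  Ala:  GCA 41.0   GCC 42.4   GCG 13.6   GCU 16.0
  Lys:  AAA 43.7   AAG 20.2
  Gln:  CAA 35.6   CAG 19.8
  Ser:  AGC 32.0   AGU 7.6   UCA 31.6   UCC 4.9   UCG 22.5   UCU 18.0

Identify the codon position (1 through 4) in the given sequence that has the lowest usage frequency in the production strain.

3

Codon 1 CAA (Gln): 35.6 per 1000.
Codon 2 GCC (Ala): 42.4 per 1000.
Codon 3 UCC (Ser): 4.9 per 1000.
Codon 4 AAG (Lys): 20.2 per 1000.
Lowest frequency is 4.9 at codon 3.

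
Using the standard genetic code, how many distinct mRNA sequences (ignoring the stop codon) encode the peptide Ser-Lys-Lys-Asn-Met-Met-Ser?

288

Ser: 6 codons.
Lys: 2 codons.
Lys: 2 codons.
Asn: 2 codons.
Met: 1 codon.
Met: 1 codon.
Ser: 6 codons.
6 × 2 × 2 × 2 × 1 × 1 × 6 = 288.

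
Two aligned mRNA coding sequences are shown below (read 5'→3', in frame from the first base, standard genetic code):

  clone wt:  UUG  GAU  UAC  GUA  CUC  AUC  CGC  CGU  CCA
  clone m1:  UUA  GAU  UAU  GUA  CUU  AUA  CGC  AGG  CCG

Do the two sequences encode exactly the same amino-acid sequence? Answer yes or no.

yes

Codon 1: UUG Leu / UUA Leu — synonymous.
Codon 2: GAU Asp / GAU Asp — identical.
Codon 3: UAC Tyr / UAU Tyr — synonymous.
Codon 4: GUA Val / GUA Val — identical.
Codon 5: CUC Leu / CUU Leu — synonymous.
Codon 6: AUC Ile / AUA Ile — synonymous.
Codon 7: CGC Arg / CGC Arg — identical.
Codon 8: CGU Arg / AGG Arg — synonymous.
Codon 9: CCA Pro / CCG Pro — synonymous.
Nonsynonymous differences: 0 → same protein.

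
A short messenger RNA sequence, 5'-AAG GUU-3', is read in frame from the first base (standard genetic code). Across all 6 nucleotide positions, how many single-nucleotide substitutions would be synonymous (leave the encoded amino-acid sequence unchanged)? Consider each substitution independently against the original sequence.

4

Codon 1 (AAG, Lys): 1 synonymous substitution.
Codon 2 (GUU, Val): 3 synonymous substitutions.
Total: 1 + 3 = 4.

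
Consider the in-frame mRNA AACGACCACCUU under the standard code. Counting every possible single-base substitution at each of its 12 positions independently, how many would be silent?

6

Codon 1 (AAC, Asn): 1 synonymous substitution.
Codon 2 (GAC, Asp): 1 synonymous substitution.
Codon 3 (CAC, His): 1 synonymous substitution.
Codon 4 (CUU, Leu): 3 synonymous substitutions.
Total: 1 + 1 + 1 + 3 = 6.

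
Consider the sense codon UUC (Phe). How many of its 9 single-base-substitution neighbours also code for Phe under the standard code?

Position 1: none → 0 synonymous.
Position 2: none → 0 synonymous.
Position 3: UUU → 1 synonymous.
Total: 0 + 0 + 1 = 1.

1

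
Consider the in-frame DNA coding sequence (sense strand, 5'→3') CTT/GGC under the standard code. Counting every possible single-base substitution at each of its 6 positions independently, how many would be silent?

Codon 1 (CTT, Leu): 3 synonymous substitutions.
Codon 2 (GGC, Gly): 3 synonymous substitutions.
Total: 3 + 3 = 6.

6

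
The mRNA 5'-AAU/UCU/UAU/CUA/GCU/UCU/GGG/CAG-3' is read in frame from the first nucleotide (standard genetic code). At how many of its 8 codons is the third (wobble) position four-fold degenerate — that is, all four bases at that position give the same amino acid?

5

Codon 1 AAU (Asn): third position 2-fold.
Codon 2 UCU (Ser): third position 4-fold.
Codon 3 UAU (Tyr): third position 2-fold.
Codon 4 CUA (Leu): third position 4-fold.
Codon 5 GCU (Ala): third position 4-fold.
Codon 6 UCU (Ser): third position 4-fold.
Codon 7 GGG (Gly): third position 4-fold.
Codon 8 CAG (Gln): third position 2-fold.
Four-fold degenerate third positions: 5.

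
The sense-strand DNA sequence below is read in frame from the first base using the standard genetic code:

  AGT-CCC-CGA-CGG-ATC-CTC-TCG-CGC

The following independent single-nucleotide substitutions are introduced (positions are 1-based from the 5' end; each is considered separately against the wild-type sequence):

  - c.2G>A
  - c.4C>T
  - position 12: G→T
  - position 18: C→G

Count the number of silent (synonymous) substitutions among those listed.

2

Codon 1: AGT (Ser) → AAT (Asn) — missense.
Codon 2: CCC (Pro) → TCC (Ser) — missense.
Codon 4: CGG (Arg) → CGT (Arg) — synonymous.
Codon 6: CTC (Leu) → CTG (Leu) — synonymous.
Synonymous: 2 of 4.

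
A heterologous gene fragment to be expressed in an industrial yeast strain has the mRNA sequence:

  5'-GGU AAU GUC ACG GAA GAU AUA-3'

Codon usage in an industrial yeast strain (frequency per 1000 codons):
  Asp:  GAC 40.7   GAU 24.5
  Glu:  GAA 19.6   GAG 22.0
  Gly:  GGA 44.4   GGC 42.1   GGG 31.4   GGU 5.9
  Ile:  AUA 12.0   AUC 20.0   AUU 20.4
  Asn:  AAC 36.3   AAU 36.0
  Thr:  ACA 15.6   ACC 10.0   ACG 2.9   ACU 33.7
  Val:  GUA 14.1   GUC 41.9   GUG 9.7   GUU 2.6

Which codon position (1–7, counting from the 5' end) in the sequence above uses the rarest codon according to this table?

4

Codon 1 GGU (Gly): 5.9 per 1000.
Codon 2 AAU (Asn): 36.0 per 1000.
Codon 3 GUC (Val): 41.9 per 1000.
Codon 4 ACG (Thr): 2.9 per 1000.
Codon 5 GAA (Glu): 19.6 per 1000.
Codon 6 GAU (Asp): 24.5 per 1000.
Codon 7 AUA (Ile): 12.0 per 1000.
Lowest frequency is 2.9 at codon 4.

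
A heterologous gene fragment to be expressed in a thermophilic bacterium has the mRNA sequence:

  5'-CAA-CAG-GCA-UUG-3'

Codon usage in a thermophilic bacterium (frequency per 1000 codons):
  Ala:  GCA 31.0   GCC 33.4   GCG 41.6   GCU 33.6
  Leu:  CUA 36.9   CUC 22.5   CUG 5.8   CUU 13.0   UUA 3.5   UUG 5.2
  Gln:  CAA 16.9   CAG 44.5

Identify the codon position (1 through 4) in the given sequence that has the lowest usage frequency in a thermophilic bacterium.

Codon 1 CAA (Gln): 16.9 per 1000.
Codon 2 CAG (Gln): 44.5 per 1000.
Codon 3 GCA (Ala): 31.0 per 1000.
Codon 4 UUG (Leu): 5.2 per 1000.
Lowest frequency is 5.2 at codon 4.

4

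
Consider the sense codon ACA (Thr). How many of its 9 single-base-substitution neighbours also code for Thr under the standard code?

3

Position 1: none → 0 synonymous.
Position 2: none → 0 synonymous.
Position 3: ACU, ACC, ACG → 3 synonymous.
Total: 0 + 0 + 3 = 3.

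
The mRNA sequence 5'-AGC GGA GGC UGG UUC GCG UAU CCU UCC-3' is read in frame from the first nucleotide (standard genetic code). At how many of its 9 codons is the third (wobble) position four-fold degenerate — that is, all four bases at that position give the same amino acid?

Codon 1 AGC (Ser): third position 2-fold.
Codon 2 GGA (Gly): third position 4-fold.
Codon 3 GGC (Gly): third position 4-fold.
Codon 4 UGG (Trp): third position 1-fold.
Codon 5 UUC (Phe): third position 2-fold.
Codon 6 GCG (Ala): third position 4-fold.
Codon 7 UAU (Tyr): third position 2-fold.
Codon 8 CCU (Pro): third position 4-fold.
Codon 9 UCC (Ser): third position 4-fold.
Four-fold degenerate third positions: 5.

5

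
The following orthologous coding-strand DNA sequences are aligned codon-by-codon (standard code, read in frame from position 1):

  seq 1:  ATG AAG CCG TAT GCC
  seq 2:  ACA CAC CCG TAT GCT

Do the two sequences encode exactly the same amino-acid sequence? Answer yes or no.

Codon 1: ATG Met / ACA Thr — nonsynonymous.
Codon 2: AAG Lys / CAC His — nonsynonymous.
Codon 3: CCG Pro / CCG Pro — identical.
Codon 4: TAT Tyr / TAT Tyr — identical.
Codon 5: GCC Ala / GCT Ala — synonymous.
Nonsynonymous differences: 2 → different protein.

no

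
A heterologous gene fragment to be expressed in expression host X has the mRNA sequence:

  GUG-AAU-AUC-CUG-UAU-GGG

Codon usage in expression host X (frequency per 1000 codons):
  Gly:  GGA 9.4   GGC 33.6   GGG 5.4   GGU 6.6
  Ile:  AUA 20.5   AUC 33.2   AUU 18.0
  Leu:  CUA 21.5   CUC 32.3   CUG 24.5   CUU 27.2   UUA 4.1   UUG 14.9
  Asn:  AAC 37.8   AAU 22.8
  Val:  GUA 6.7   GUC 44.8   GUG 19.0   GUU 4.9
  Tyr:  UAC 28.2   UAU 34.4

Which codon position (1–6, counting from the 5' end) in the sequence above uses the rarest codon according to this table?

6

Codon 1 GUG (Val): 19.0 per 1000.
Codon 2 AAU (Asn): 22.8 per 1000.
Codon 3 AUC (Ile): 33.2 per 1000.
Codon 4 CUG (Leu): 24.5 per 1000.
Codon 5 UAU (Tyr): 34.4 per 1000.
Codon 6 GGG (Gly): 5.4 per 1000.
Lowest frequency is 5.4 at codon 6.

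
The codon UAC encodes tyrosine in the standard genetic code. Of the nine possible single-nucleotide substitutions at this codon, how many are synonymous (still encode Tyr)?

1

Position 1: none → 0 synonymous.
Position 2: none → 0 synonymous.
Position 3: UAU → 1 synonymous.
Total: 0 + 0 + 1 = 1.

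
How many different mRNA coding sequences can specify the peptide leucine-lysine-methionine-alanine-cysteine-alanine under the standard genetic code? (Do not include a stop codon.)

384

Leu: 6 codons.
Lys: 2 codons.
Met: 1 codon.
Ala: 4 codons.
Cys: 2 codons.
Ala: 4 codons.
6 × 2 × 1 × 4 × 2 × 4 = 384.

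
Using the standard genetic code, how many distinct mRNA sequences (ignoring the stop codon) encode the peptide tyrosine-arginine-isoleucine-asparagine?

72

Tyr: 2 codons.
Arg: 6 codons.
Ile: 3 codons.
Asn: 2 codons.
2 × 6 × 3 × 2 = 72.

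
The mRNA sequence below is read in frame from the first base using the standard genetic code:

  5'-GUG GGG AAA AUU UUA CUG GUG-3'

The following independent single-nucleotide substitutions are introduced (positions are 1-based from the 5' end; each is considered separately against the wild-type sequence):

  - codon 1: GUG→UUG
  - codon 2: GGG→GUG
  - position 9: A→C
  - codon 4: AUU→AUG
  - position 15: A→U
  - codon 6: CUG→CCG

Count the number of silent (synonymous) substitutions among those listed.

Codon 1: GUG (Val) → UUG (Leu) — missense.
Codon 2: GGG (Gly) → GUG (Val) — missense.
Codon 3: AAA (Lys) → AAC (Asn) — missense.
Codon 4: AUU (Ile) → AUG (Met) — missense.
Codon 5: UUA (Leu) → UUU (Phe) — missense.
Codon 6: CUG (Leu) → CCG (Pro) — missense.
Synonymous: 0 of 6.

0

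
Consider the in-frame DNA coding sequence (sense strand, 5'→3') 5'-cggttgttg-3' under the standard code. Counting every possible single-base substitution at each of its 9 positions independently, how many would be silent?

Codon 1 (CGG, Arg): 4 synonymous substitutions.
Codon 2 (TTG, Leu): 2 synonymous substitutions.
Codon 3 (TTG, Leu): 2 synonymous substitutions.
Total: 4 + 2 + 2 = 8.

8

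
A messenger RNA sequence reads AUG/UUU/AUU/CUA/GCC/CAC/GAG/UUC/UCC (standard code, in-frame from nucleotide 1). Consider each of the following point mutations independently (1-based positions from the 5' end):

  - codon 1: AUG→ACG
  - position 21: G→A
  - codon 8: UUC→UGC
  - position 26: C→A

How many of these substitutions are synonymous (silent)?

Codon 1: AUG (Met) → ACG (Thr) — missense.
Codon 7: GAG (Glu) → GAA (Glu) — synonymous.
Codon 8: UUC (Phe) → UGC (Cys) — missense.
Codon 9: UCC (Ser) → UAC (Tyr) — missense.
Synonymous: 1 of 4.

1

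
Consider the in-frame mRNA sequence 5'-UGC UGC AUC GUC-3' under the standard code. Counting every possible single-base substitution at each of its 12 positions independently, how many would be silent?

7

Codon 1 (UGC, Cys): 1 synonymous substitution.
Codon 2 (UGC, Cys): 1 synonymous substitution.
Codon 3 (AUC, Ile): 2 synonymous substitutions.
Codon 4 (GUC, Val): 3 synonymous substitutions.
Total: 1 + 1 + 2 + 3 = 7.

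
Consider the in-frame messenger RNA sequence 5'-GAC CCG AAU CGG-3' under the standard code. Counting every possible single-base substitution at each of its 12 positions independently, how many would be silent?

Codon 1 (GAC, Asp): 1 synonymous substitution.
Codon 2 (CCG, Pro): 3 synonymous substitutions.
Codon 3 (AAU, Asn): 1 synonymous substitution.
Codon 4 (CGG, Arg): 4 synonymous substitutions.
Total: 1 + 3 + 1 + 4 = 9.

9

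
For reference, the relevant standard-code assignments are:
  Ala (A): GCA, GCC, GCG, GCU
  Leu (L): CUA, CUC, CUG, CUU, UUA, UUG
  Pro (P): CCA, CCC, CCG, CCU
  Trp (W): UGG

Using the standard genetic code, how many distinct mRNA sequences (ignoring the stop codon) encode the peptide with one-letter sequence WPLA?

Trp: 1 codon.
Pro: 4 codons.
Leu: 6 codons.
Ala: 4 codons.
1 × 4 × 6 × 4 = 96.

96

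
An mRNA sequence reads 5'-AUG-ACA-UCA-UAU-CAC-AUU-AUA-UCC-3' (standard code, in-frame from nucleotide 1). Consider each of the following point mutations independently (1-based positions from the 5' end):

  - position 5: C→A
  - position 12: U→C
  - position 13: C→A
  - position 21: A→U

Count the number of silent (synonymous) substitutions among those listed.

2

Codon 2: ACA (Thr) → AAA (Lys) — missense.
Codon 4: UAU (Tyr) → UAC (Tyr) — synonymous.
Codon 5: CAC (His) → AAC (Asn) — missense.
Codon 7: AUA (Ile) → AUU (Ile) — synonymous.
Synonymous: 2 of 4.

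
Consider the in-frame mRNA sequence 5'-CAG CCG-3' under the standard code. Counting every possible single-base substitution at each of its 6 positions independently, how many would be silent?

Codon 1 (CAG, Gln): 1 synonymous substitution.
Codon 2 (CCG, Pro): 3 synonymous substitutions.
Total: 1 + 3 = 4.

4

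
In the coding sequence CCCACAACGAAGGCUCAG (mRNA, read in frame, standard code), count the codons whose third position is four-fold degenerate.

Codon 1 CCC (Pro): third position 4-fold.
Codon 2 ACA (Thr): third position 4-fold.
Codon 3 ACG (Thr): third position 4-fold.
Codon 4 AAG (Lys): third position 2-fold.
Codon 5 GCU (Ala): third position 4-fold.
Codon 6 CAG (Gln): third position 2-fold.
Four-fold degenerate third positions: 4.

4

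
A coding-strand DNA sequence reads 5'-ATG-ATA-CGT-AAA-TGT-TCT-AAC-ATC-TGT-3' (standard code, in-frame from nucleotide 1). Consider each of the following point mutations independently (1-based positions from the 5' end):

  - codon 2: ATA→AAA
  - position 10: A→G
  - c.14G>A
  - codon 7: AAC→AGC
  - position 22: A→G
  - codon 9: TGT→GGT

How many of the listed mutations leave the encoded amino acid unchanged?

Codon 2: ATA (Ile) → AAA (Lys) — missense.
Codon 4: AAA (Lys) → GAA (Glu) — missense.
Codon 5: TGT (Cys) → TAT (Tyr) — missense.
Codon 7: AAC (Asn) → AGC (Ser) — missense.
Codon 8: ATC (Ile) → GTC (Val) — missense.
Codon 9: TGT (Cys) → GGT (Gly) — missense.
Synonymous: 0 of 6.

0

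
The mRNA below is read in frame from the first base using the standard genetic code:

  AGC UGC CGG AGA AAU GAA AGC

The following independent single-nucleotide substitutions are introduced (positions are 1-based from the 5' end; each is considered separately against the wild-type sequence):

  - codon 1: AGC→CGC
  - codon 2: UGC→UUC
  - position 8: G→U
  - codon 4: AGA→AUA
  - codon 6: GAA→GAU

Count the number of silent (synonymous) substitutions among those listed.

Codon 1: AGC (Ser) → CGC (Arg) — missense.
Codon 2: UGC (Cys) → UUC (Phe) — missense.
Codon 3: CGG (Arg) → CUG (Leu) — missense.
Codon 4: AGA (Arg) → AUA (Ile) — missense.
Codon 6: GAA (Glu) → GAU (Asp) — missense.
Synonymous: 0 of 5.

0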